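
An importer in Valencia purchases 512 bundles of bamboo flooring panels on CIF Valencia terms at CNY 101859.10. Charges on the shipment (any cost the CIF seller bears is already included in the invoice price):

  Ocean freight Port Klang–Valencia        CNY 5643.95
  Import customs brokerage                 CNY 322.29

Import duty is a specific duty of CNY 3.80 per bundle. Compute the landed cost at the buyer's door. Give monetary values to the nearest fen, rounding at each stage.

CIF: the seller pays costs through ocean freight and marine insurance to the destination port.
Already in the invoice (seller's account under CIF): freight — exclude.
The CIF price already equals the CIF value: 101859.10
Import duty = 512 × 3.80 = 1945.60
Buyer bears: brokerage 322.29 + duty 1945.60 = 2267.89
Landed cost = invoice 101859.10 + 2267.89 = 104126.99

Total landed cost: CNY 104126.99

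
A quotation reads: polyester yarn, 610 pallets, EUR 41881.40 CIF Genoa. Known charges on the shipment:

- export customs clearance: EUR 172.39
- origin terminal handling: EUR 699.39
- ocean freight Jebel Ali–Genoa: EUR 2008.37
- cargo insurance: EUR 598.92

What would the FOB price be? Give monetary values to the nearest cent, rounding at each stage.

FOB price: EUR 39274.11

Not relevant to the conversion: origin terminal, export clearance — on the seller under both CIF and FOB; already in the CIF price and stays in the FOB price.
From CIF to FOB, the seller no longer bears: freight, insurance.
FOB price = 41881.40 − 2008.37 − 598.92 = 39274.11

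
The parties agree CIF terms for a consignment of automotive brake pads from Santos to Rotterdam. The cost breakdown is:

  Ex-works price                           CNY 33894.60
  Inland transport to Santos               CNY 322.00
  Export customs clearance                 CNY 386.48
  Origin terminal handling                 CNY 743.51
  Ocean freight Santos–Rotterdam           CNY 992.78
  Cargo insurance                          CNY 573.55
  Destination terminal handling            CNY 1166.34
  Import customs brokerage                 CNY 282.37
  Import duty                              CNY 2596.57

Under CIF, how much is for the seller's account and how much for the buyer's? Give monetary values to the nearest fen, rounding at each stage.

CIF: the seller pays costs through ocean freight and marine insurance to the destination port.
Seller's account: goods 33894.60 + inland to port 322.00 + export clearance 386.48 + origin terminal 743.51 + freight 992.78 + insurance 573.55 = 36912.92
Buyer's account: destination terminal 1166.34 + brokerage 282.37 + duty 2596.57 = 4045.28

Seller: CNY 36912.92; buyer: CNY 4045.28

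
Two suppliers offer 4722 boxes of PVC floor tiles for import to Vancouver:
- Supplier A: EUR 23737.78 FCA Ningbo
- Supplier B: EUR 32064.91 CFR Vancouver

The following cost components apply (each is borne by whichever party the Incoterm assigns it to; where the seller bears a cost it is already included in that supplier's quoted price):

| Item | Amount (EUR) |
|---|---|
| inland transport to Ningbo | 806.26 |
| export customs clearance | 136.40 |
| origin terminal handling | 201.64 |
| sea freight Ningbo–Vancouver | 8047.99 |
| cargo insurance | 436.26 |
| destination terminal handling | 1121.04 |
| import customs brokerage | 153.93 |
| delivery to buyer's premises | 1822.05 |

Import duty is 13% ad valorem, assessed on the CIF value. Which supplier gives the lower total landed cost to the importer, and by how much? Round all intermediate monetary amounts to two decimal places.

Supplier A is cheaper by EUR 87.57

Supplier A (FCA):
CIF value = FCA price + origin terminal + freight + insurance = 23737.78 + 201.64 + 8047.99 + 436.26 = 32423.67
Import duty = 32423.67 × 13% = 4215.08
Buyer bears (A): 201.64 + 8047.99 + 436.26 + 1121.04 + 153.93 + 1822.05 = 11782.91
Landed cost (A) = invoice 23737.78 + 11782.91 + duty 4215.08 = 39735.77
Supplier B (CFR):
CIF value = CFR price + insurance = 32064.91 + 436.26 = 32501.17
Import duty = 32501.17 × 13% = 4225.15
Buyer bears (B): 436.26 + 1121.04 + 153.93 + 1822.05 = 3533.28
Landed cost (B) = invoice 32064.91 + 3533.28 + duty 4225.15 = 39823.34
Difference = |39735.77 − 39823.34| = 87.57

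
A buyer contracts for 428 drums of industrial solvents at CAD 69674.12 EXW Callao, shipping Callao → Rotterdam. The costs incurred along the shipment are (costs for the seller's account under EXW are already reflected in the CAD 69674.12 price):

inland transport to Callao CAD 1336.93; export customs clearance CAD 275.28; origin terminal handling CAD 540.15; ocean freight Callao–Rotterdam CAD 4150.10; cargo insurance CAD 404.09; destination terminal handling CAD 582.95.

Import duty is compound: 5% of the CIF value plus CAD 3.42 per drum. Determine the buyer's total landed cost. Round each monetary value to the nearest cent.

Total landed cost: CAD 82246.41

EXW: the seller makes goods available at their premises; the buyer bears all onward costs.
CIF value = EXW price + inland to port + export clearance + origin terminal + freight + insurance = 69674.12 + 1336.93 + 275.28 + 540.15 + 4150.10 + 404.09 = 76380.67
Ad valorem component: 76380.67 × 5% = 3819.03
Specific component: 428 × 3.42 = 1463.76
Import duty = 3819.03 + 1463.76 = 5282.79
Buyer bears: inland to port 1336.93 + export clearance 275.28 + origin terminal 540.15 + freight 4150.10 + insurance 404.09 + destination terminal 582.95 + duty 5282.79 = 12572.29
Landed cost = invoice 69674.12 + 12572.29 = 82246.41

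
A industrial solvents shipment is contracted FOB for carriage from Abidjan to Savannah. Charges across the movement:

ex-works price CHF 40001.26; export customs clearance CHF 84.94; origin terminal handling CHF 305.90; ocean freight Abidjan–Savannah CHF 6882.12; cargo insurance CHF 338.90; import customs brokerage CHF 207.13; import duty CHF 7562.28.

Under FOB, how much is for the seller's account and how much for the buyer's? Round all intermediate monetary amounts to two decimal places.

FOB: the seller bears costs until goods are on board at the origin port; the buyer bears freight, insurance and all costs thereafter.
Seller's account: goods 40001.26 + export clearance 84.94 + origin terminal 305.90 = 40392.10
Buyer's account: freight 6882.12 + insurance 338.90 + brokerage 207.13 + duty 7562.28 = 14990.43

Seller: CHF 40392.10; buyer: CHF 14990.43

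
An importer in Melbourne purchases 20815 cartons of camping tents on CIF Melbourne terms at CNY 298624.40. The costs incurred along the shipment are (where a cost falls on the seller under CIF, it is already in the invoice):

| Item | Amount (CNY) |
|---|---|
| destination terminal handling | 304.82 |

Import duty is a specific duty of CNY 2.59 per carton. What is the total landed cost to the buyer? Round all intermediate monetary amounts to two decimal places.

CIF: the seller pays costs through ocean freight and marine insurance to the destination port.
The CIF price already equals the CIF value: 298624.40
Import duty = 20815 × 2.59 = 53910.85
Buyer bears: destination terminal 304.82 + duty 53910.85 = 54215.67
Landed cost = invoice 298624.40 + 54215.67 = 352840.07

Total landed cost: CNY 352840.07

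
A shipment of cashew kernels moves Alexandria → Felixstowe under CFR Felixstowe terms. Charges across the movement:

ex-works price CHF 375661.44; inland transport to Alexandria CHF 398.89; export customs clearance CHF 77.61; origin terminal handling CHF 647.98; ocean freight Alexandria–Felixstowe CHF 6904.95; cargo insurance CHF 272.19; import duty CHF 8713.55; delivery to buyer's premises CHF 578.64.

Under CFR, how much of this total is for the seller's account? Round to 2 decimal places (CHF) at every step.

CFR: the seller pays costs through ocean freight to the destination port, but not insurance.
Seller's account: goods 375661.44 + inland to port 398.89 + export clearance 77.61 + origin terminal 647.98 + freight 6904.95 = 383690.87
Buyer's account: insurance 272.19 + duty 8713.55 + delivery 578.64 = 9564.38

Seller's account: CHF 383690.87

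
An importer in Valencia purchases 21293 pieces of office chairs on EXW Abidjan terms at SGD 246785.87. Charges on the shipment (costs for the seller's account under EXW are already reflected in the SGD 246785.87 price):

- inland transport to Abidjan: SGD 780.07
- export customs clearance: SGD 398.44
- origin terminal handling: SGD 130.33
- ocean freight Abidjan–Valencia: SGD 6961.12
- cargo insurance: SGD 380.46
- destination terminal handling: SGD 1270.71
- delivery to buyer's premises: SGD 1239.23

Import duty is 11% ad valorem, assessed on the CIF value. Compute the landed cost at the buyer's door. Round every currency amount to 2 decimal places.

EXW: the seller makes goods available at their premises; the buyer bears all onward costs.
CIF value = EXW price + inland to port + export clearance + origin terminal + freight + insurance = 246785.87 + 780.07 + 398.44 + 130.33 + 6961.12 + 380.46 = 255436.29
Import duty = 255436.29 × 11% = 28097.99
Buyer bears: inland to port 780.07 + export clearance 398.44 + origin terminal 130.33 + freight 6961.12 + insurance 380.46 + destination terminal 1270.71 + delivery 1239.23 + duty 28097.99 = 39258.35
Landed cost = invoice 246785.87 + 39258.35 = 286044.22

Total landed cost: SGD 286044.22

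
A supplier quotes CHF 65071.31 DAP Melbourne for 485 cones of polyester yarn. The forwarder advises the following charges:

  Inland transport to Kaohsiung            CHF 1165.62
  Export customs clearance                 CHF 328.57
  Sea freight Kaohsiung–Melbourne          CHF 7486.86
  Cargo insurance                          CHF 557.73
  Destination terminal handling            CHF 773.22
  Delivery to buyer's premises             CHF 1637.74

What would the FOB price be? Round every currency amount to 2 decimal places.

Not relevant to the conversion: inland to port, export clearance — on the seller under both DAP and FOB; already in the DAP price and stays in the FOB price.
From DAP to FOB, the seller no longer bears: freight, insurance, destination terminal, delivery.
FOB price = 65071.31 − 7486.86 − 557.73 − 773.22 − 1637.74 = 54615.76

FOB price: CHF 54615.76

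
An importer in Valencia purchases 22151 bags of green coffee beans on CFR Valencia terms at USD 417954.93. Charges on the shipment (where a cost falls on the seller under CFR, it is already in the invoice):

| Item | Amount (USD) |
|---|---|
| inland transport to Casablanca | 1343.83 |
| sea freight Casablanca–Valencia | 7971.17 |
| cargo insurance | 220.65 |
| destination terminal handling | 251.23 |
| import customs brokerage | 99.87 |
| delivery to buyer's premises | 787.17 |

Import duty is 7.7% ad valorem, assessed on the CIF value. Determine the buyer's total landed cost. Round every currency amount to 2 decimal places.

Total landed cost: USD 451513.37

CFR: the seller pays costs through ocean freight to the destination port, but not insurance.
Already in the invoice (seller's account under CFR): inland to port, freight — exclude.
CIF value = CFR price + insurance = 417954.93 + 220.65 = 418175.58
Import duty = 418175.58 × 7.7% = 32199.52
Buyer bears: insurance 220.65 + destination terminal 251.23 + brokerage 99.87 + delivery 787.17 + duty 32199.52 = 33558.44
Landed cost = invoice 417954.93 + 33558.44 = 451513.37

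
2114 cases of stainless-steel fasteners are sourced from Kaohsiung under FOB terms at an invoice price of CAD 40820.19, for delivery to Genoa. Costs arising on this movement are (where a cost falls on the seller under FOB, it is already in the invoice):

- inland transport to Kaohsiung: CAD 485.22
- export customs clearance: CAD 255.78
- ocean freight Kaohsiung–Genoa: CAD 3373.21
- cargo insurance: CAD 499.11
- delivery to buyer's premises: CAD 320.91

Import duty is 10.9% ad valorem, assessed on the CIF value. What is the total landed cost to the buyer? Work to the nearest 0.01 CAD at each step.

Total landed cost: CAD 49884.90

FOB: the seller bears costs until goods are on board at the origin port; the buyer bears freight, insurance and all costs thereafter.
Already in the invoice (seller's account under FOB): inland to port, export clearance — exclude.
CIF value = FOB price + freight + insurance = 40820.19 + 3373.21 + 499.11 = 44692.51
Import duty = 44692.51 × 10.9% = 4871.48
Buyer bears: freight 3373.21 + insurance 499.11 + delivery 320.91 + duty 4871.48 = 9064.71
Landed cost = invoice 40820.19 + 9064.71 = 49884.90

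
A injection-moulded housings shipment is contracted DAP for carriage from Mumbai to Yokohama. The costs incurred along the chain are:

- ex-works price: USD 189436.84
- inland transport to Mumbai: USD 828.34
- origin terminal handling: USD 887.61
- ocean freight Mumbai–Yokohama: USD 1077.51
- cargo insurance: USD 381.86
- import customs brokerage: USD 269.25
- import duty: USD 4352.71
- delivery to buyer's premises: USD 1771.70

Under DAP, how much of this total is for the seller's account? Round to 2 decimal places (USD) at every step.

Seller's account: USD 194383.86

DAP: the seller bears all costs to the named destination except import duty and clearance.
Seller's account: goods 189436.84 + inland to port 828.34 + origin terminal 887.61 + freight 1077.51 + insurance 381.86 + delivery 1771.70 = 194383.86
Buyer's account: brokerage 269.25 + duty 4352.71 = 4621.96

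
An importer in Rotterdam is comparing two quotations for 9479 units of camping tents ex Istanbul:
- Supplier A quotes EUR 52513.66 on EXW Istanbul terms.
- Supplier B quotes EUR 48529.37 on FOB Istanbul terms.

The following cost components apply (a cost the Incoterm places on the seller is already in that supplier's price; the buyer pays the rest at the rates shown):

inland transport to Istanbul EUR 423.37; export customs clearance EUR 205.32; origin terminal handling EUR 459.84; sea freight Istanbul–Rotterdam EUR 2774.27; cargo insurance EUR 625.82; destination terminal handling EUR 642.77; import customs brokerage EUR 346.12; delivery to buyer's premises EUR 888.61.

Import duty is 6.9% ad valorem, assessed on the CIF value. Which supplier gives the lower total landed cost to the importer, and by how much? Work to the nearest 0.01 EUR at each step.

Supplier A (EXW):
CIF value = EXW price + inland to port + export clearance + origin terminal + freight + insurance = 52513.66 + 423.37 + 205.32 + 459.84 + 2774.27 + 625.82 = 57002.28
Import duty = 57002.28 × 6.9% = 3933.16
Buyer bears (A): 423.37 + 205.32 + 459.84 + 2774.27 + 625.82 + 642.77 + 346.12 + 888.61 = 6366.12
Landed cost (A) = invoice 52513.66 + 6366.12 + duty 3933.16 = 62812.94
Supplier B (FOB):
CIF value = FOB price + freight + insurance = 48529.37 + 2774.27 + 625.82 = 51929.46
Import duty = 51929.46 × 6.9% = 3583.13
Buyer bears (B): 2774.27 + 625.82 + 642.77 + 346.12 + 888.61 = 5277.59
Landed cost (B) = invoice 48529.37 + 5277.59 + duty 3583.13 = 57390.09
Difference = |62812.94 − 57390.09| = 5422.85

Supplier B is cheaper by EUR 5422.85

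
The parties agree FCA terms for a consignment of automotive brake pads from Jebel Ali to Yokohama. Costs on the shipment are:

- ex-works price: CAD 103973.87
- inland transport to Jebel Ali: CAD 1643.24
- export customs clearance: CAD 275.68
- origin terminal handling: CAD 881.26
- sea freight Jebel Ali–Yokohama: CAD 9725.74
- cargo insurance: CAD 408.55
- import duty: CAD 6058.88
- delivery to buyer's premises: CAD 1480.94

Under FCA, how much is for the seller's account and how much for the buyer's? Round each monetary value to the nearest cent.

FCA: the seller delivers export-cleared goods to the carrier; the buyer bears costs from that point.
Seller's account: goods 103973.87 + inland to port 1643.24 + export clearance 275.68 = 105892.79
Buyer's account: origin terminal 881.26 + freight 9725.74 + insurance 408.55 + duty 6058.88 + delivery 1480.94 = 18555.37

Seller: CAD 105892.79; buyer: CAD 18555.37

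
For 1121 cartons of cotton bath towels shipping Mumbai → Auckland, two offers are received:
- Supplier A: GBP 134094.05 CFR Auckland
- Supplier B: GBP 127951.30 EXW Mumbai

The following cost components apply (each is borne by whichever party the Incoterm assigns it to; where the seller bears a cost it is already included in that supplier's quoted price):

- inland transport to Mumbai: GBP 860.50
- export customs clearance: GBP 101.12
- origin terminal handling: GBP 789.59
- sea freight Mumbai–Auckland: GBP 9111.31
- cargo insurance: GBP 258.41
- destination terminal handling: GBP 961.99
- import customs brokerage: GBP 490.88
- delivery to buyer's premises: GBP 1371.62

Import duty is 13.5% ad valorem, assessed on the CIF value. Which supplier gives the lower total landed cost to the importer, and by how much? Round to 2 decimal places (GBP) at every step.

Supplier A (CFR):
CIF value = CFR price + insurance = 134094.05 + 258.41 = 134352.46
Import duty = 134352.46 × 13.5% = 18137.58
Buyer bears (A): 258.41 + 961.99 + 490.88 + 1371.62 = 3082.90
Landed cost (A) = invoice 134094.05 + 3082.90 + duty 18137.58 = 155314.53
Supplier B (EXW):
CIF value = EXW price + inland to port + export clearance + origin terminal + freight + insurance = 127951.30 + 860.50 + 101.12 + 789.59 + 9111.31 + 258.41 = 139072.23
Import duty = 139072.23 × 13.5% = 18774.75
Buyer bears (B): 860.50 + 101.12 + 789.59 + 9111.31 + 258.41 + 961.99 + 490.88 + 1371.62 = 13945.42
Landed cost (B) = invoice 127951.30 + 13945.42 + duty 18774.75 = 160671.47
Difference = |155314.53 − 160671.47| = 5356.94

Supplier A is cheaper by GBP 5356.94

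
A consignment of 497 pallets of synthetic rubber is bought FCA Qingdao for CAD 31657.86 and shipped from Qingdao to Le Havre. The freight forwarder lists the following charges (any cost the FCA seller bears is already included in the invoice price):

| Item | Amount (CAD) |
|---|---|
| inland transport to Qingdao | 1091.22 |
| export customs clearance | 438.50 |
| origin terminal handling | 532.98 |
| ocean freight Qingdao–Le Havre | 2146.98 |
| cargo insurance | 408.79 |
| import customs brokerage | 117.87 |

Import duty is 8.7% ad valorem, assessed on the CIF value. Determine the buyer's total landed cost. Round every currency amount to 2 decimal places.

Total landed cost: CAD 37887.44

FCA: the seller delivers export-cleared goods to the carrier; the buyer bears costs from that point.
Already in the invoice (seller's account under FCA): inland to port, export clearance — exclude.
CIF value = FCA price + origin terminal + freight + insurance = 31657.86 + 532.98 + 2146.98 + 408.79 = 34746.61
Import duty = 34746.61 × 8.7% = 3022.96
Buyer bears: origin terminal 532.98 + freight 2146.98 + insurance 408.79 + brokerage 117.87 + duty 3022.96 = 6229.58
Landed cost = invoice 31657.86 + 6229.58 = 37887.44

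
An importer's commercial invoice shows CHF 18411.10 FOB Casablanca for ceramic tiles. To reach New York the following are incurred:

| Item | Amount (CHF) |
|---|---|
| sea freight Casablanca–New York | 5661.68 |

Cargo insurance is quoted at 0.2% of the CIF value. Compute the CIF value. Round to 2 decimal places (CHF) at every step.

CIF value: CHF 24121.02

Let C be the CIF value. C = FOB price + freight + 0.2% × C
C − 0.2% × C = 18411.10 + 5661.68
0.998 × C = 24072.78
C = 24072.78 / 0.998 = 24121.02
Insurance premium = 0.2% × 24121.02 = 48.24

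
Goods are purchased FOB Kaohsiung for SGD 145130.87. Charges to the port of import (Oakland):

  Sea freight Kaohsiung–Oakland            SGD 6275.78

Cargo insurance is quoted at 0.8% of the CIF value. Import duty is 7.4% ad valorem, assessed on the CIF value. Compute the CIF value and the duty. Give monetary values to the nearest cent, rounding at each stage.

Let C be the CIF value. C = FOB price + freight + 0.8% × C
C − 0.8% × C = 145130.87 + 6275.78
0.992 × C = 151406.65
C = 151406.65 / 0.992 = 152627.67
Insurance premium = 0.8% × 152627.67 = 1221.02
Import duty = 152627.67 × 7.4% = 11294.45

CIF value: SGD 152627.67; import duty: SGD 11294.45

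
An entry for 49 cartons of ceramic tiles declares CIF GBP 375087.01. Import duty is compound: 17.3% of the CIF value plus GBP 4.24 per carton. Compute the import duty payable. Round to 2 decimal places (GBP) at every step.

Ad valorem component: 375087.01 × 17.3% = 64890.05
Specific component: 49 × 4.24 = 207.76
Import duty = 64890.05 + 207.76 = 65097.81

Import duty: GBP 65097.81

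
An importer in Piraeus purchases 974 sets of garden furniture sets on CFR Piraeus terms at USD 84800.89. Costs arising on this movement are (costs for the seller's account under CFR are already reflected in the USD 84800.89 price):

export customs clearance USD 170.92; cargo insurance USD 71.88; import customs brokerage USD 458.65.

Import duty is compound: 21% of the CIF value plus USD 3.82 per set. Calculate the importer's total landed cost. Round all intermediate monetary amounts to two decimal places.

Total landed cost: USD 106875.38

CFR: the seller pays costs through ocean freight to the destination port, but not insurance.
Already in the invoice (seller's account under CFR): export clearance — exclude.
CIF value = CFR price + insurance = 84800.89 + 71.88 = 84872.77
Ad valorem component: 84872.77 × 21% = 17823.28
Specific component: 974 × 3.82 = 3720.68
Import duty = 17823.28 + 3720.68 = 21543.96
Buyer bears: insurance 71.88 + brokerage 458.65 + duty 21543.96 = 22074.49
Landed cost = invoice 84800.89 + 22074.49 = 106875.38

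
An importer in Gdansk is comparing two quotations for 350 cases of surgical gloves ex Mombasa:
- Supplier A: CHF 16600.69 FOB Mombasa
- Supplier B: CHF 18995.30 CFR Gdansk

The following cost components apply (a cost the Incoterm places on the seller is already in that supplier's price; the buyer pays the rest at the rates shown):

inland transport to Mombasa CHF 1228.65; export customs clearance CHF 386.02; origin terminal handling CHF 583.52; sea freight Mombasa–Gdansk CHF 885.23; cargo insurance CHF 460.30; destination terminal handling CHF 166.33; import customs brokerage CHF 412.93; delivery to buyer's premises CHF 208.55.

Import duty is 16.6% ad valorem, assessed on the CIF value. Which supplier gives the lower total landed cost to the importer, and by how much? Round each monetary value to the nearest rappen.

Supplier A is cheaper by CHF 1759.94

Supplier A (FOB):
CIF value = FOB price + freight + insurance = 16600.69 + 885.23 + 460.30 = 17946.22
Import duty = 17946.22 × 16.6% = 2979.07
Buyer bears (A): 885.23 + 460.30 + 166.33 + 412.93 + 208.55 = 2133.34
Landed cost (A) = invoice 16600.69 + 2133.34 + duty 2979.07 = 21713.10
Supplier B (CFR):
CIF value = CFR price + insurance = 18995.30 + 460.30 = 19455.60
Import duty = 19455.60 × 16.6% = 3229.63
Buyer bears (B): 460.30 + 166.33 + 412.93 + 208.55 = 1248.11
Landed cost (B) = invoice 18995.30 + 1248.11 + duty 3229.63 = 23473.04
Difference = |21713.10 − 23473.04| = 1759.94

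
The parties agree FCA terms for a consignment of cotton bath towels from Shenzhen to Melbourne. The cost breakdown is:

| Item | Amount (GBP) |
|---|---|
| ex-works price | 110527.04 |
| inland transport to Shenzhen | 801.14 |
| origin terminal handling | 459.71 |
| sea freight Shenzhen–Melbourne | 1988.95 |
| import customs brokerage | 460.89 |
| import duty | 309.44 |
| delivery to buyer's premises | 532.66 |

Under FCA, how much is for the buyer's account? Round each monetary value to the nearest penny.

Buyer's account: GBP 3751.65

FCA: the seller delivers export-cleared goods to the carrier; the buyer bears costs from that point.
Seller's account: goods 110527.04 + inland to port 801.14 = 111328.18
Buyer's account: origin terminal 459.71 + freight 1988.95 + brokerage 460.89 + duty 309.44 + delivery 532.66 = 3751.65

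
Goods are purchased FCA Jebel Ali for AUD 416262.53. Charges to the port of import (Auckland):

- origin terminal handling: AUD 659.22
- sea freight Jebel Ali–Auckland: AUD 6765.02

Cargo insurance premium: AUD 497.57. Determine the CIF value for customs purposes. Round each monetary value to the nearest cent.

CIF = FCA price + pre-shipment costs + freight + insurance
CIF = 416262.53 + 659.22 + 6765.02 + 497.57 = 424184.34

CIF value: AUD 424184.34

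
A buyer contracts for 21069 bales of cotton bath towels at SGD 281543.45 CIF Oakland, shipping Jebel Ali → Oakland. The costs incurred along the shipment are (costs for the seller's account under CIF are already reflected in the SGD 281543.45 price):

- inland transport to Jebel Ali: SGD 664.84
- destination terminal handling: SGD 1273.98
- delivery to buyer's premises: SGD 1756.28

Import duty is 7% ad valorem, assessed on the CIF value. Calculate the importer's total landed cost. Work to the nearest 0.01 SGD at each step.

CIF: the seller pays costs through ocean freight and marine insurance to the destination port.
Already in the invoice (seller's account under CIF): inland to port — exclude.
The CIF price already equals the CIF value: 281543.45
Import duty = 281543.45 × 7% = 19708.04
Buyer bears: destination terminal 1273.98 + delivery 1756.28 + duty 19708.04 = 22738.30
Landed cost = invoice 281543.45 + 22738.30 = 304281.75

Total landed cost: SGD 304281.75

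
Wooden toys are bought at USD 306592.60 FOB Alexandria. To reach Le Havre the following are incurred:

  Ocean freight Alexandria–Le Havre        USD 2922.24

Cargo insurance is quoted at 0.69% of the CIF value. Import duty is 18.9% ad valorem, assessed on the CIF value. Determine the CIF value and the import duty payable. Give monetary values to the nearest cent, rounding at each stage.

Let C be the CIF value. C = FOB price + freight + 0.69% × C
C − 0.69% × C = 306592.60 + 2922.24
0.9931 × C = 309514.84
C = 309514.84 / 0.9931 = 311665.33
Insurance premium = 0.69% × 311665.33 = 2150.49
Import duty = 311665.33 × 18.9% = 58904.75

CIF value: USD 311665.33; import duty: USD 58904.75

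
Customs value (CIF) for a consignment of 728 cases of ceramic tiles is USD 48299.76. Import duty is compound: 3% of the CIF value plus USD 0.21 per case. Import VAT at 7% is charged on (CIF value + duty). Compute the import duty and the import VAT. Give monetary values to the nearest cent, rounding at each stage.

Ad valorem component: 48299.76 × 3% = 1448.99
Specific component: 728 × 0.21 = 152.88
Import duty = 1448.99 + 152.88 = 1601.87
VAT base = CIF + duty = 48299.76 + 1601.87 = 49901.63
Import VAT = 49901.63 × 7% = 3493.11

Import duty: USD 1601.87; import VAT: USD 3493.11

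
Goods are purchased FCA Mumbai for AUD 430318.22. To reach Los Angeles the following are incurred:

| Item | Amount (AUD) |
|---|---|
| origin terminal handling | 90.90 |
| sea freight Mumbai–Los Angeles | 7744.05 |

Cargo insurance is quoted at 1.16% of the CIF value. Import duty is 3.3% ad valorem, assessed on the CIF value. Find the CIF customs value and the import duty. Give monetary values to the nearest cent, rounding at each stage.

Let C be the CIF value. C = FCA price + pre-shipment costs + freight + 1.16% × C
C − 1.16% × C = 430318.22 + 90.90 + 7744.05
0.9884 × C = 438153.17
C = 438153.17 / 0.9884 = 443295.40
Insurance premium = 1.16% × 443295.40 = 5142.23
Import duty = 443295.40 × 3.3% = 14628.75

CIF value: AUD 443295.40; import duty: AUD 14628.75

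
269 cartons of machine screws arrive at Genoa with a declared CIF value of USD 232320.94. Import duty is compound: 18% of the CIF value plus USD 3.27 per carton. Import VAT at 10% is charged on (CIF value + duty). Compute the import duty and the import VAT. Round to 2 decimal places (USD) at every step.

Import duty: USD 42697.40; import VAT: USD 27501.83

Ad valorem component: 232320.94 × 18% = 41817.77
Specific component: 269 × 3.27 = 879.63
Import duty = 41817.77 + 879.63 = 42697.40
VAT base = CIF + duty = 232320.94 + 42697.40 = 275018.34
Import VAT = 275018.34 × 10% = 27501.83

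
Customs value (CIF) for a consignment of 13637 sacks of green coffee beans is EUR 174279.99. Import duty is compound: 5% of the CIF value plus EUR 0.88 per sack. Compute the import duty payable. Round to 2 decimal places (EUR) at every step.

Ad valorem component: 174279.99 × 5% = 8714.00
Specific component: 13637 × 0.88 = 12000.56
Import duty = 8714.00 + 12000.56 = 20714.56

Import duty: EUR 20714.56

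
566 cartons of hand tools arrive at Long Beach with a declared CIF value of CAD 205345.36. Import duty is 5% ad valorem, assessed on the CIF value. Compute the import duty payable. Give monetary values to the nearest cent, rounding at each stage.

Import duty = 205345.36 × 5% = 10267.27

Import duty: CAD 10267.27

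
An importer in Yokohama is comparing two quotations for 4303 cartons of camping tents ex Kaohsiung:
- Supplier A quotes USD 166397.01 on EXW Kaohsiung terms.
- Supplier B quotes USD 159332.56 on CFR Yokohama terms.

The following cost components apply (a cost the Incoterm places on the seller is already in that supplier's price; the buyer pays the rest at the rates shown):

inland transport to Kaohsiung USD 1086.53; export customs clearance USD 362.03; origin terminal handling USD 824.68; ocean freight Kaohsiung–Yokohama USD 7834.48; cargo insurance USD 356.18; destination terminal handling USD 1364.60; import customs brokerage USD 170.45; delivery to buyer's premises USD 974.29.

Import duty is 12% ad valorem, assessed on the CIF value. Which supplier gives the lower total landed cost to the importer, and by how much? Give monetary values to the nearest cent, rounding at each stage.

Supplier A (EXW):
CIF value = EXW price + inland to port + export clearance + origin terminal + freight + insurance = 166397.01 + 1086.53 + 362.03 + 824.68 + 7834.48 + 356.18 = 176860.91
Import duty = 176860.91 × 12% = 21223.31
Buyer bears (A): 1086.53 + 362.03 + 824.68 + 7834.48 + 356.18 + 1364.60 + 170.45 + 974.29 = 12973.24
Landed cost (A) = invoice 166397.01 + 12973.24 + duty 21223.31 = 200593.56
Supplier B (CFR):
CIF value = CFR price + insurance = 159332.56 + 356.18 = 159688.74
Import duty = 159688.74 × 12% = 19162.65
Buyer bears (B): 356.18 + 1364.60 + 170.45 + 974.29 = 2865.52
Landed cost (B) = invoice 159332.56 + 2865.52 + duty 19162.65 = 181360.73
Difference = |200593.56 − 181360.73| = 19232.83

Supplier B is cheaper by USD 19232.83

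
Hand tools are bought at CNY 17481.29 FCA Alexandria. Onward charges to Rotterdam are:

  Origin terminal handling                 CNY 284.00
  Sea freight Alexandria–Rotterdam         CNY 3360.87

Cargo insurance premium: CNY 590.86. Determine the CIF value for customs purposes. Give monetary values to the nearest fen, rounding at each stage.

CIF value: CNY 21717.02

CIF = FCA price + pre-shipment costs + freight + insurance
CIF = 17481.29 + 284.00 + 3360.87 + 590.86 = 21717.02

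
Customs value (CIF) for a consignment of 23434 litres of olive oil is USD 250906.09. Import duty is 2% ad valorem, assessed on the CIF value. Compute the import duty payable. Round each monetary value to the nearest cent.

Import duty: USD 5018.12

Import duty = 250906.09 × 2% = 5018.12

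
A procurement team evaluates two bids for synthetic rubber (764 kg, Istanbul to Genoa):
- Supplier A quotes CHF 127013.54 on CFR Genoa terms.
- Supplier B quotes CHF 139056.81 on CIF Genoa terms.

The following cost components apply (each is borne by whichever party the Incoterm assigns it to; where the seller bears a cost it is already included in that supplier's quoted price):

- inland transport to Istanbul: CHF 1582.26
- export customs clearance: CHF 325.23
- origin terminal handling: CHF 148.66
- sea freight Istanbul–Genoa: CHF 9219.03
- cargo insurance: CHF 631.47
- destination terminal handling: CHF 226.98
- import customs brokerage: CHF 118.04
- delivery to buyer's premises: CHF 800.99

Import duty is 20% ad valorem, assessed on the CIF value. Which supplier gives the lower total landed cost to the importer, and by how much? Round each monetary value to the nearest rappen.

Supplier A is cheaper by CHF 13694.16

Supplier A (CFR):
CIF value = CFR price + insurance = 127013.54 + 631.47 = 127645.01
Import duty = 127645.01 × 20% = 25529.00
Buyer bears (A): 631.47 + 226.98 + 118.04 + 800.99 = 1777.48
Landed cost (A) = invoice 127013.54 + 1777.48 + duty 25529.00 = 154320.02
Supplier B (CIF):
The CIF price already equals the CIF value: 139056.81
Import duty = 139056.81 × 20% = 27811.36
Buyer bears (B): 226.98 + 118.04 + 800.99 = 1146.01
Landed cost (B) = invoice 139056.81 + 1146.01 + duty 27811.36 = 168014.18
Difference = |154320.02 − 168014.18| = 13694.16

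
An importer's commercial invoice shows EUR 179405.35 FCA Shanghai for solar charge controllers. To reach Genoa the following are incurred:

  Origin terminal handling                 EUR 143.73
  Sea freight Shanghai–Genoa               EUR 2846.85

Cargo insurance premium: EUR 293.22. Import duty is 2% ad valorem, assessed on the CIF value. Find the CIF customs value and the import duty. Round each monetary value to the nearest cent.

CIF value: EUR 182689.15; import duty: EUR 3653.78

CIF = FCA price + pre-shipment costs + freight + insurance
CIF = 179405.35 + 143.73 + 2846.85 + 293.22 = 182689.15
Import duty = 182689.15 × 2% = 3653.78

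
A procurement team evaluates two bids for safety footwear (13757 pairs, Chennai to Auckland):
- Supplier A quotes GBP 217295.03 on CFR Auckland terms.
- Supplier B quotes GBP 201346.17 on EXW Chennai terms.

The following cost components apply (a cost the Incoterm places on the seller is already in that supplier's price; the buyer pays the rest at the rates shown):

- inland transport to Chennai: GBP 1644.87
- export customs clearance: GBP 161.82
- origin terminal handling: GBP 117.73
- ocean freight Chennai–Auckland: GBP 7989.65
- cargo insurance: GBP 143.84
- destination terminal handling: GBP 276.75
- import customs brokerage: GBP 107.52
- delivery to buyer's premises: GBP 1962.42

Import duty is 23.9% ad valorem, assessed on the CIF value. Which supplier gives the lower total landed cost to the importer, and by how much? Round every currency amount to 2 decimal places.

Supplier A (CFR):
CIF value = CFR price + insurance = 217295.03 + 143.84 = 217438.87
Import duty = 217438.87 × 23.9% = 51967.89
Buyer bears (A): 143.84 + 276.75 + 107.52 + 1962.42 = 2490.53
Landed cost (A) = invoice 217295.03 + 2490.53 + duty 51967.89 = 271753.45
Supplier B (EXW):
CIF value = EXW price + inland to port + export clearance + origin terminal + freight + insurance = 201346.17 + 1644.87 + 161.82 + 117.73 + 7989.65 + 143.84 = 211404.08
Import duty = 211404.08 × 23.9% = 50525.58
Buyer bears (B): 1644.87 + 161.82 + 117.73 + 7989.65 + 143.84 + 276.75 + 107.52 + 1962.42 = 12404.60
Landed cost (B) = invoice 201346.17 + 12404.60 + duty 50525.58 = 264276.35
Difference = |271753.45 − 264276.35| = 7477.10

Supplier B is cheaper by GBP 7477.10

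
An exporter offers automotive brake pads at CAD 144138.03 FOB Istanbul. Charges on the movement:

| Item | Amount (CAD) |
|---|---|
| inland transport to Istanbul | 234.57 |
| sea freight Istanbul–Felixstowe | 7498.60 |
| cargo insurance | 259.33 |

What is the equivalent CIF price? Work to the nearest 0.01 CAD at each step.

Not relevant to the conversion: inland to port — on the seller under both FOB and CIF; already in the FOB price and stays in the CIF price.
From FOB to CIF, the seller additionally bears: freight, insurance.
CIF price = 144138.03 + 7498.60 + 259.33 = 151895.96

CIF price: CAD 151895.96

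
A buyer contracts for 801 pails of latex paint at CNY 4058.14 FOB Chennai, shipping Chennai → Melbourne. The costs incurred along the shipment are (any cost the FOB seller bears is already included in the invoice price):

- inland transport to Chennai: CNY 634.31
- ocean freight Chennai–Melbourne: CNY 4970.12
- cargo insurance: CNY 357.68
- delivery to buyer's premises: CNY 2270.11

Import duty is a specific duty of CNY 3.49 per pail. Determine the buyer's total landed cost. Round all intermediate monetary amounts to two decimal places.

Total landed cost: CNY 14451.54

FOB: the seller bears costs until goods are on board at the origin port; the buyer bears freight, insurance and all costs thereafter.
Already in the invoice (seller's account under FOB): inland to port — exclude.
CIF value = FOB price + freight + insurance = 4058.14 + 4970.12 + 357.68 = 9385.94
Import duty = 801 × 3.49 = 2795.49
Buyer bears: freight 4970.12 + insurance 357.68 + delivery 2270.11 + duty 2795.49 = 10393.40
Landed cost = invoice 4058.14 + 10393.40 = 14451.54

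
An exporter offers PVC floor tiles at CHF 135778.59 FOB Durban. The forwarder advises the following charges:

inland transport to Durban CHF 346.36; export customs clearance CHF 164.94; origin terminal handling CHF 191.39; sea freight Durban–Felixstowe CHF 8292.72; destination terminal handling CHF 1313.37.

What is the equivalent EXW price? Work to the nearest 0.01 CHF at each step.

Not relevant to the conversion: freight, destination terminal — on the buyer under both terms; not part of either seller's price.
From FOB to EXW, the seller no longer bears: inland to port, export clearance, origin terminal.
EXW price = 135778.59 − 346.36 − 164.94 − 191.39 = 135075.90

EXW price: CHF 135075.90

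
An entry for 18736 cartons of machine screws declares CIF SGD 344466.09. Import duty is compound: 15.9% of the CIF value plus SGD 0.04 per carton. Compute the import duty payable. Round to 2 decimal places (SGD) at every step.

Import duty: SGD 55519.55

Ad valorem component: 344466.09 × 15.9% = 54770.11
Specific component: 18736 × 0.04 = 749.44
Import duty = 54770.11 + 749.44 = 55519.55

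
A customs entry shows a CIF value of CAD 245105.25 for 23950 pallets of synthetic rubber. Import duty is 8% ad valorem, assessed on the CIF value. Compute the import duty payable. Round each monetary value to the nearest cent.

Import duty = 245105.25 × 8% = 19608.42

Import duty: CAD 19608.42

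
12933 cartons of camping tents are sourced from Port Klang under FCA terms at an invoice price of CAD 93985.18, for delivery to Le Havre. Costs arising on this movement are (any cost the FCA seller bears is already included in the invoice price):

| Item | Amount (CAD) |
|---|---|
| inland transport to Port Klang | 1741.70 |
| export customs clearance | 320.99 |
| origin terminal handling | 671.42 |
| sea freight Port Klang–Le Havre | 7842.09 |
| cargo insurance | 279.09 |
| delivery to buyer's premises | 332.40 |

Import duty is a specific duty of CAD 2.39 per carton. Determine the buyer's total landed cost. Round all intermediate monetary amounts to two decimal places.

FCA: the seller delivers export-cleared goods to the carrier; the buyer bears costs from that point.
Already in the invoice (seller's account under FCA): inland to port, export clearance — exclude.
CIF value = FCA price + origin terminal + freight + insurance = 93985.18 + 671.42 + 7842.09 + 279.09 = 102777.78
Import duty = 12933 × 2.39 = 30909.87
Buyer bears: origin terminal 671.42 + freight 7842.09 + insurance 279.09 + delivery 332.40 + duty 30909.87 = 40034.87
Landed cost = invoice 93985.18 + 40034.87 = 134020.05

Total landed cost: CAD 134020.05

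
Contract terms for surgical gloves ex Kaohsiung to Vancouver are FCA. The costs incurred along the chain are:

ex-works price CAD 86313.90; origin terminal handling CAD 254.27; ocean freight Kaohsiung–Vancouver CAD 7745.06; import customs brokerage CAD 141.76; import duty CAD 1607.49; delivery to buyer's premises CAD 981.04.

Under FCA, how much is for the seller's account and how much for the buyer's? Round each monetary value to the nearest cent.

Seller: CAD 86313.90; buyer: CAD 10729.62

FCA: the seller delivers export-cleared goods to the carrier; the buyer bears costs from that point.
Seller's account: goods 86313.90 = 86313.90
Buyer's account: origin terminal 254.27 + freight 7745.06 + brokerage 141.76 + duty 1607.49 + delivery 981.04 = 10729.62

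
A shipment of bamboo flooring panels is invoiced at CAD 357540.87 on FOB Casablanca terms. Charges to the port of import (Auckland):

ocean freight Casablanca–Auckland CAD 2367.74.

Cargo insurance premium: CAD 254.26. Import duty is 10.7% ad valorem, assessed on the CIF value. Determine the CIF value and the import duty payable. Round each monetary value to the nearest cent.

CIF value: CAD 360162.87; import duty: CAD 38537.43

CIF = FOB price + freight + insurance
CIF = 357540.87 + 2367.74 + 254.26 = 360162.87
Import duty = 360162.87 × 10.7% = 38537.43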